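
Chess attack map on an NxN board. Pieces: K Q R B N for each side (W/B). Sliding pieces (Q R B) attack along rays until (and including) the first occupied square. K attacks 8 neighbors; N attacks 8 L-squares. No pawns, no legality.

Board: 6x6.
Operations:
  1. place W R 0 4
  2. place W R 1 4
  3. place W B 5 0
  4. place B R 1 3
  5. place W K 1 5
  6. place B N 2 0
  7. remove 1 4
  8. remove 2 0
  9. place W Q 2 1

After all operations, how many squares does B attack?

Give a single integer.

Answer: 10

Derivation:
Op 1: place WR@(0,4)
Op 2: place WR@(1,4)
Op 3: place WB@(5,0)
Op 4: place BR@(1,3)
Op 5: place WK@(1,5)
Op 6: place BN@(2,0)
Op 7: remove (1,4)
Op 8: remove (2,0)
Op 9: place WQ@(2,1)
Per-piece attacks for B:
  BR@(1,3): attacks (1,4) (1,5) (1,2) (1,1) (1,0) (2,3) (3,3) (4,3) (5,3) (0,3) [ray(0,1) blocked at (1,5)]
Union (10 distinct): (0,3) (1,0) (1,1) (1,2) (1,4) (1,5) (2,3) (3,3) (4,3) (5,3)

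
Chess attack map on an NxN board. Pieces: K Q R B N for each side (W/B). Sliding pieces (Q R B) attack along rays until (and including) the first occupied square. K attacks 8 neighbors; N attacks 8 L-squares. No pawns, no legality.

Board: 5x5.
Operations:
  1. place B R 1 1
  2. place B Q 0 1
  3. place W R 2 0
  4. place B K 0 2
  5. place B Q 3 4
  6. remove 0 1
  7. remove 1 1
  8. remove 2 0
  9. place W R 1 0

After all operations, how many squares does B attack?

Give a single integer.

Op 1: place BR@(1,1)
Op 2: place BQ@(0,1)
Op 3: place WR@(2,0)
Op 4: place BK@(0,2)
Op 5: place BQ@(3,4)
Op 6: remove (0,1)
Op 7: remove (1,1)
Op 8: remove (2,0)
Op 9: place WR@(1,0)
Per-piece attacks for B:
  BK@(0,2): attacks (0,3) (0,1) (1,2) (1,3) (1,1)
  BQ@(3,4): attacks (3,3) (3,2) (3,1) (3,0) (4,4) (2,4) (1,4) (0,4) (4,3) (2,3) (1,2) (0,1)
Union (15 distinct): (0,1) (0,3) (0,4) (1,1) (1,2) (1,3) (1,4) (2,3) (2,4) (3,0) (3,1) (3,2) (3,3) (4,3) (4,4)

Answer: 15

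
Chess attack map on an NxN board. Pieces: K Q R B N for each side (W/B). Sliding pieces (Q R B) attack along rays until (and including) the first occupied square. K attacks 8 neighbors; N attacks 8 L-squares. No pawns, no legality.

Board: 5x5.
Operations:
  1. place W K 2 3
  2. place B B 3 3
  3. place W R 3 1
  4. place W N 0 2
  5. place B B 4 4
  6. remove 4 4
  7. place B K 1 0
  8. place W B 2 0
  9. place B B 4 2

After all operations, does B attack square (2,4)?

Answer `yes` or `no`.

Op 1: place WK@(2,3)
Op 2: place BB@(3,3)
Op 3: place WR@(3,1)
Op 4: place WN@(0,2)
Op 5: place BB@(4,4)
Op 6: remove (4,4)
Op 7: place BK@(1,0)
Op 8: place WB@(2,0)
Op 9: place BB@(4,2)
Per-piece attacks for B:
  BK@(1,0): attacks (1,1) (2,0) (0,0) (2,1) (0,1)
  BB@(3,3): attacks (4,4) (4,2) (2,4) (2,2) (1,1) (0,0) [ray(1,-1) blocked at (4,2)]
  BB@(4,2): attacks (3,3) (3,1) [ray(-1,1) blocked at (3,3); ray(-1,-1) blocked at (3,1)]
B attacks (2,4): yes

Answer: yes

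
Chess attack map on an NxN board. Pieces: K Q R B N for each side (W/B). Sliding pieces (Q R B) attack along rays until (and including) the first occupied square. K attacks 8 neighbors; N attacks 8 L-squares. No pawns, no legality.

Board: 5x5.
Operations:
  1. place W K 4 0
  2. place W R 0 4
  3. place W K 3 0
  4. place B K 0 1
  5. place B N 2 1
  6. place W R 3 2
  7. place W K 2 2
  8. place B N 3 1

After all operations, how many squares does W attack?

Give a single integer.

Op 1: place WK@(4,0)
Op 2: place WR@(0,4)
Op 3: place WK@(3,0)
Op 4: place BK@(0,1)
Op 5: place BN@(2,1)
Op 6: place WR@(3,2)
Op 7: place WK@(2,2)
Op 8: place BN@(3,1)
Per-piece attacks for W:
  WR@(0,4): attacks (0,3) (0,2) (0,1) (1,4) (2,4) (3,4) (4,4) [ray(0,-1) blocked at (0,1)]
  WK@(2,2): attacks (2,3) (2,1) (3,2) (1,2) (3,3) (3,1) (1,3) (1,1)
  WK@(3,0): attacks (3,1) (4,0) (2,0) (4,1) (2,1)
  WR@(3,2): attacks (3,3) (3,4) (3,1) (4,2) (2,2) [ray(0,-1) blocked at (3,1); ray(-1,0) blocked at (2,2)]
  WK@(4,0): attacks (4,1) (3,0) (3,1)
Union (21 distinct): (0,1) (0,2) (0,3) (1,1) (1,2) (1,3) (1,4) (2,0) (2,1) (2,2) (2,3) (2,4) (3,0) (3,1) (3,2) (3,3) (3,4) (4,0) (4,1) (4,2) (4,4)

Answer: 21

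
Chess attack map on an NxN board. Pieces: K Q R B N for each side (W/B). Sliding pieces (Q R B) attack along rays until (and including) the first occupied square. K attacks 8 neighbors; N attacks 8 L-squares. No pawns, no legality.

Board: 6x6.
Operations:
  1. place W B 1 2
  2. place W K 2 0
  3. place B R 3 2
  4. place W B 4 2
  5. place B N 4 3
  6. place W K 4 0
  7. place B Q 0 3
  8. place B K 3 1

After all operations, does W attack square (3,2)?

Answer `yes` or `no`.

Op 1: place WB@(1,2)
Op 2: place WK@(2,0)
Op 3: place BR@(3,2)
Op 4: place WB@(4,2)
Op 5: place BN@(4,3)
Op 6: place WK@(4,0)
Op 7: place BQ@(0,3)
Op 8: place BK@(3,1)
Per-piece attacks for W:
  WB@(1,2): attacks (2,3) (3,4) (4,5) (2,1) (3,0) (0,3) (0,1) [ray(-1,1) blocked at (0,3)]
  WK@(2,0): attacks (2,1) (3,0) (1,0) (3,1) (1,1)
  WK@(4,0): attacks (4,1) (5,0) (3,0) (5,1) (3,1)
  WB@(4,2): attacks (5,3) (5,1) (3,3) (2,4) (1,5) (3,1) [ray(-1,-1) blocked at (3,1)]
W attacks (3,2): no

Answer: no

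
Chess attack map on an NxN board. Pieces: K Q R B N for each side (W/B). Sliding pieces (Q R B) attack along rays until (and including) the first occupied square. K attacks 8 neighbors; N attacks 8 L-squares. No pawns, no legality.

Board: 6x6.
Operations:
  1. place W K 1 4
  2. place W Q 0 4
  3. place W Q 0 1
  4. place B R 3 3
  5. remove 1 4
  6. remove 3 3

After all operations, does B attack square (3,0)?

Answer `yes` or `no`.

Op 1: place WK@(1,4)
Op 2: place WQ@(0,4)
Op 3: place WQ@(0,1)
Op 4: place BR@(3,3)
Op 5: remove (1,4)
Op 6: remove (3,3)
Per-piece attacks for B:
B attacks (3,0): no

Answer: no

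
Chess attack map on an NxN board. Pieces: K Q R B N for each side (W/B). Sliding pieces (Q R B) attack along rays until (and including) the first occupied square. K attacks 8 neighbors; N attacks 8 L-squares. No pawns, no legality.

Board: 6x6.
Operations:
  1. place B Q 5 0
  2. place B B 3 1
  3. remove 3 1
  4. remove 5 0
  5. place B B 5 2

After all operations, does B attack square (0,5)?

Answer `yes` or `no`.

Answer: no

Derivation:
Op 1: place BQ@(5,0)
Op 2: place BB@(3,1)
Op 3: remove (3,1)
Op 4: remove (5,0)
Op 5: place BB@(5,2)
Per-piece attacks for B:
  BB@(5,2): attacks (4,3) (3,4) (2,5) (4,1) (3,0)
B attacks (0,5): no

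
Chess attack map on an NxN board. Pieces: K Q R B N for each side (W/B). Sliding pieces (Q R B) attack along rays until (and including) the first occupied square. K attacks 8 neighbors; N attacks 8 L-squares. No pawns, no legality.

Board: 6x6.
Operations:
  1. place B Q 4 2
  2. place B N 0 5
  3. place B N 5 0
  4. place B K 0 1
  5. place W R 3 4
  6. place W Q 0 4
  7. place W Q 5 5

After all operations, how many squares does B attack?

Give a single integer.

Answer: 22

Derivation:
Op 1: place BQ@(4,2)
Op 2: place BN@(0,5)
Op 3: place BN@(5,0)
Op 4: place BK@(0,1)
Op 5: place WR@(3,4)
Op 6: place WQ@(0,4)
Op 7: place WQ@(5,5)
Per-piece attacks for B:
  BK@(0,1): attacks (0,2) (0,0) (1,1) (1,2) (1,0)
  BN@(0,5): attacks (1,3) (2,4)
  BQ@(4,2): attacks (4,3) (4,4) (4,5) (4,1) (4,0) (5,2) (3,2) (2,2) (1,2) (0,2) (5,3) (5,1) (3,3) (2,4) (1,5) (3,1) (2,0)
  BN@(5,0): attacks (4,2) (3,1)
Union (22 distinct): (0,0) (0,2) (1,0) (1,1) (1,2) (1,3) (1,5) (2,0) (2,2) (2,4) (3,1) (3,2) (3,3) (4,0) (4,1) (4,2) (4,3) (4,4) (4,5) (5,1) (5,2) (5,3)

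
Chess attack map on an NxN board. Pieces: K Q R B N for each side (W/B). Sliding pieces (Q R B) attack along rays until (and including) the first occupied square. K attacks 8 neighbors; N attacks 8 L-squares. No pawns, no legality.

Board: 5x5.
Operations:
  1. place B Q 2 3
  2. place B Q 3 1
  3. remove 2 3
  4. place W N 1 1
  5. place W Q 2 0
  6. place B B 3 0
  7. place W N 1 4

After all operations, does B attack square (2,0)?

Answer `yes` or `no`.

Answer: yes

Derivation:
Op 1: place BQ@(2,3)
Op 2: place BQ@(3,1)
Op 3: remove (2,3)
Op 4: place WN@(1,1)
Op 5: place WQ@(2,0)
Op 6: place BB@(3,0)
Op 7: place WN@(1,4)
Per-piece attacks for B:
  BB@(3,0): attacks (4,1) (2,1) (1,2) (0,3)
  BQ@(3,1): attacks (3,2) (3,3) (3,4) (3,0) (4,1) (2,1) (1,1) (4,2) (4,0) (2,2) (1,3) (0,4) (2,0) [ray(0,-1) blocked at (3,0); ray(-1,0) blocked at (1,1); ray(-1,-1) blocked at (2,0)]
B attacks (2,0): yes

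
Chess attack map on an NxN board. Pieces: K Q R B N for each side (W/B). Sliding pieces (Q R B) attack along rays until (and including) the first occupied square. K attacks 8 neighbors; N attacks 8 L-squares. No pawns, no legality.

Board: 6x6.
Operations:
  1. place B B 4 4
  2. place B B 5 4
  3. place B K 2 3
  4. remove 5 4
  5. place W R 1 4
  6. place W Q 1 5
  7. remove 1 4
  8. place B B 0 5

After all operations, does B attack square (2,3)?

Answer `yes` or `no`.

Answer: yes

Derivation:
Op 1: place BB@(4,4)
Op 2: place BB@(5,4)
Op 3: place BK@(2,3)
Op 4: remove (5,4)
Op 5: place WR@(1,4)
Op 6: place WQ@(1,5)
Op 7: remove (1,4)
Op 8: place BB@(0,5)
Per-piece attacks for B:
  BB@(0,5): attacks (1,4) (2,3) [ray(1,-1) blocked at (2,3)]
  BK@(2,3): attacks (2,4) (2,2) (3,3) (1,3) (3,4) (3,2) (1,4) (1,2)
  BB@(4,4): attacks (5,5) (5,3) (3,5) (3,3) (2,2) (1,1) (0,0)
B attacks (2,3): yes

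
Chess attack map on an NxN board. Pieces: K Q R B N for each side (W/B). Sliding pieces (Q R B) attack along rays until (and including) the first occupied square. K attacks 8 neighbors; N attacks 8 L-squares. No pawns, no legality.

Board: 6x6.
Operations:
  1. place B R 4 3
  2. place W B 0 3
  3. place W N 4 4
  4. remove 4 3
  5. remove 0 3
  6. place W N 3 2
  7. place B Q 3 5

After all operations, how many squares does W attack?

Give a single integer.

Answer: 12

Derivation:
Op 1: place BR@(4,3)
Op 2: place WB@(0,3)
Op 3: place WN@(4,4)
Op 4: remove (4,3)
Op 5: remove (0,3)
Op 6: place WN@(3,2)
Op 7: place BQ@(3,5)
Per-piece attacks for W:
  WN@(3,2): attacks (4,4) (5,3) (2,4) (1,3) (4,0) (5,1) (2,0) (1,1)
  WN@(4,4): attacks (2,5) (5,2) (3,2) (2,3)
Union (12 distinct): (1,1) (1,3) (2,0) (2,3) (2,4) (2,5) (3,2) (4,0) (4,4) (5,1) (5,2) (5,3)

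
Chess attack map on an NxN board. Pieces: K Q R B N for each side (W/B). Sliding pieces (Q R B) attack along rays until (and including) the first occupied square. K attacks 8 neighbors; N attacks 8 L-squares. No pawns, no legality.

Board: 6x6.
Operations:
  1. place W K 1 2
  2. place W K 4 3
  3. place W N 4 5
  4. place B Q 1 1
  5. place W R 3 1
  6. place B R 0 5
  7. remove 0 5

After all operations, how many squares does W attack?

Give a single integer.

Answer: 21

Derivation:
Op 1: place WK@(1,2)
Op 2: place WK@(4,3)
Op 3: place WN@(4,5)
Op 4: place BQ@(1,1)
Op 5: place WR@(3,1)
Op 6: place BR@(0,5)
Op 7: remove (0,5)
Per-piece attacks for W:
  WK@(1,2): attacks (1,3) (1,1) (2,2) (0,2) (2,3) (2,1) (0,3) (0,1)
  WR@(3,1): attacks (3,2) (3,3) (3,4) (3,5) (3,0) (4,1) (5,1) (2,1) (1,1) [ray(-1,0) blocked at (1,1)]
  WK@(4,3): attacks (4,4) (4,2) (5,3) (3,3) (5,4) (5,2) (3,4) (3,2)
  WN@(4,5): attacks (5,3) (3,3) (2,4)
Union (21 distinct): (0,1) (0,2) (0,3) (1,1) (1,3) (2,1) (2,2) (2,3) (2,4) (3,0) (3,2) (3,3) (3,4) (3,5) (4,1) (4,2) (4,4) (5,1) (5,2) (5,3) (5,4)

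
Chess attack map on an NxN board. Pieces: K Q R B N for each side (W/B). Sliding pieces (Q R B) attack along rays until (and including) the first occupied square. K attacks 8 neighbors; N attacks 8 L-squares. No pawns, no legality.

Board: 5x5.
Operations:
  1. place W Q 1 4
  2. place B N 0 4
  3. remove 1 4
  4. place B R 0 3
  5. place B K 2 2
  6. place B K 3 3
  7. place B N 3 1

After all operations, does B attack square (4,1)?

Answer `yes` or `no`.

Op 1: place WQ@(1,4)
Op 2: place BN@(0,4)
Op 3: remove (1,4)
Op 4: place BR@(0,3)
Op 5: place BK@(2,2)
Op 6: place BK@(3,3)
Op 7: place BN@(3,1)
Per-piece attacks for B:
  BR@(0,3): attacks (0,4) (0,2) (0,1) (0,0) (1,3) (2,3) (3,3) [ray(0,1) blocked at (0,4); ray(1,0) blocked at (3,3)]
  BN@(0,4): attacks (1,2) (2,3)
  BK@(2,2): attacks (2,3) (2,1) (3,2) (1,2) (3,3) (3,1) (1,3) (1,1)
  BN@(3,1): attacks (4,3) (2,3) (1,2) (1,0)
  BK@(3,3): attacks (3,4) (3,2) (4,3) (2,3) (4,4) (4,2) (2,4) (2,2)
B attacks (4,1): no

Answer: no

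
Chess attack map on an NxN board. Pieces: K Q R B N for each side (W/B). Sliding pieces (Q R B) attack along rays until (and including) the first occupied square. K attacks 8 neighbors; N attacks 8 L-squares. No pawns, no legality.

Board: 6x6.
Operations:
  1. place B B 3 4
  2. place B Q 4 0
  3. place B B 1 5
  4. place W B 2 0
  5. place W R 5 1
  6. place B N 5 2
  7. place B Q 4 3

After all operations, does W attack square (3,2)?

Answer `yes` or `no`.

Op 1: place BB@(3,4)
Op 2: place BQ@(4,0)
Op 3: place BB@(1,5)
Op 4: place WB@(2,0)
Op 5: place WR@(5,1)
Op 6: place BN@(5,2)
Op 7: place BQ@(4,3)
Per-piece attacks for W:
  WB@(2,0): attacks (3,1) (4,2) (5,3) (1,1) (0,2)
  WR@(5,1): attacks (5,2) (5,0) (4,1) (3,1) (2,1) (1,1) (0,1) [ray(0,1) blocked at (5,2)]
W attacks (3,2): no

Answer: no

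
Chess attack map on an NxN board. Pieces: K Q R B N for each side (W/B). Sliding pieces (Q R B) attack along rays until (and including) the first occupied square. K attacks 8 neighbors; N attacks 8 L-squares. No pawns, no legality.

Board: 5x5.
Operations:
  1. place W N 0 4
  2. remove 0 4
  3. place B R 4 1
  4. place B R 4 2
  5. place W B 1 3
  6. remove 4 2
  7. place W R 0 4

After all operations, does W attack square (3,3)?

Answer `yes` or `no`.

Answer: no

Derivation:
Op 1: place WN@(0,4)
Op 2: remove (0,4)
Op 3: place BR@(4,1)
Op 4: place BR@(4,2)
Op 5: place WB@(1,3)
Op 6: remove (4,2)
Op 7: place WR@(0,4)
Per-piece attacks for W:
  WR@(0,4): attacks (0,3) (0,2) (0,1) (0,0) (1,4) (2,4) (3,4) (4,4)
  WB@(1,3): attacks (2,4) (2,2) (3,1) (4,0) (0,4) (0,2) [ray(-1,1) blocked at (0,4)]
W attacks (3,3): no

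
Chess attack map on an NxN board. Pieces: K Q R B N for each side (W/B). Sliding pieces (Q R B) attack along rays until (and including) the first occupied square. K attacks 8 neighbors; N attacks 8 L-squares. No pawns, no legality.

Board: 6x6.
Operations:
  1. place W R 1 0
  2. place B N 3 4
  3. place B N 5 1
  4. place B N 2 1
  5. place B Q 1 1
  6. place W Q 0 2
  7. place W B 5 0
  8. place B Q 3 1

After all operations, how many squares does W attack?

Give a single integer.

Op 1: place WR@(1,0)
Op 2: place BN@(3,4)
Op 3: place BN@(5,1)
Op 4: place BN@(2,1)
Op 5: place BQ@(1,1)
Op 6: place WQ@(0,2)
Op 7: place WB@(5,0)
Op 8: place BQ@(3,1)
Per-piece attacks for W:
  WQ@(0,2): attacks (0,3) (0,4) (0,5) (0,1) (0,0) (1,2) (2,2) (3,2) (4,2) (5,2) (1,3) (2,4) (3,5) (1,1) [ray(1,-1) blocked at (1,1)]
  WR@(1,0): attacks (1,1) (2,0) (3,0) (4,0) (5,0) (0,0) [ray(0,1) blocked at (1,1); ray(1,0) blocked at (5,0)]
  WB@(5,0): attacks (4,1) (3,2) (2,3) (1,4) (0,5)
Union (21 distinct): (0,0) (0,1) (0,3) (0,4) (0,5) (1,1) (1,2) (1,3) (1,4) (2,0) (2,2) (2,3) (2,4) (3,0) (3,2) (3,5) (4,0) (4,1) (4,2) (5,0) (5,2)

Answer: 21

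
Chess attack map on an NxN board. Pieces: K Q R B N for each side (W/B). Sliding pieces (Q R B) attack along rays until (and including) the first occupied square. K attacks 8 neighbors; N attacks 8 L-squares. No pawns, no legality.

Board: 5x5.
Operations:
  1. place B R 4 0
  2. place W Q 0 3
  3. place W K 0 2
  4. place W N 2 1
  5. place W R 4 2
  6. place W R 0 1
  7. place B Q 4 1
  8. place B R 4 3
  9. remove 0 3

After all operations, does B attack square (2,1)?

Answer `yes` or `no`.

Answer: yes

Derivation:
Op 1: place BR@(4,0)
Op 2: place WQ@(0,3)
Op 3: place WK@(0,2)
Op 4: place WN@(2,1)
Op 5: place WR@(4,2)
Op 6: place WR@(0,1)
Op 7: place BQ@(4,1)
Op 8: place BR@(4,3)
Op 9: remove (0,3)
Per-piece attacks for B:
  BR@(4,0): attacks (4,1) (3,0) (2,0) (1,0) (0,0) [ray(0,1) blocked at (4,1)]
  BQ@(4,1): attacks (4,2) (4,0) (3,1) (2,1) (3,2) (2,3) (1,4) (3,0) [ray(0,1) blocked at (4,2); ray(0,-1) blocked at (4,0); ray(-1,0) blocked at (2,1)]
  BR@(4,3): attacks (4,4) (4,2) (3,3) (2,3) (1,3) (0,3) [ray(0,-1) blocked at (4,2)]
B attacks (2,1): yes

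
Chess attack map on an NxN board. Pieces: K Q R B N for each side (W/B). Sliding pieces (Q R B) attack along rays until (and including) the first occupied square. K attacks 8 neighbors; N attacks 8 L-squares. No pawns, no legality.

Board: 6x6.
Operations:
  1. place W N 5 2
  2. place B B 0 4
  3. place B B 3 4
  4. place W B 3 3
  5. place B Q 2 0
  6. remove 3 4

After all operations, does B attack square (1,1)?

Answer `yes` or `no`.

Op 1: place WN@(5,2)
Op 2: place BB@(0,4)
Op 3: place BB@(3,4)
Op 4: place WB@(3,3)
Op 5: place BQ@(2,0)
Op 6: remove (3,4)
Per-piece attacks for B:
  BB@(0,4): attacks (1,5) (1,3) (2,2) (3,1) (4,0)
  BQ@(2,0): attacks (2,1) (2,2) (2,3) (2,4) (2,5) (3,0) (4,0) (5,0) (1,0) (0,0) (3,1) (4,2) (5,3) (1,1) (0,2)
B attacks (1,1): yes

Answer: yes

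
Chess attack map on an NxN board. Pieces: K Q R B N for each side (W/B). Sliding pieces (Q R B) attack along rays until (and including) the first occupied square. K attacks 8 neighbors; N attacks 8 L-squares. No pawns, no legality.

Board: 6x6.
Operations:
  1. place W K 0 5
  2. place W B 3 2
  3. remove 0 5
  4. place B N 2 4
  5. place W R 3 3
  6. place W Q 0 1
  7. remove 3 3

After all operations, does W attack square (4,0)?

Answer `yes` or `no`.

Op 1: place WK@(0,5)
Op 2: place WB@(3,2)
Op 3: remove (0,5)
Op 4: place BN@(2,4)
Op 5: place WR@(3,3)
Op 6: place WQ@(0,1)
Op 7: remove (3,3)
Per-piece attacks for W:
  WQ@(0,1): attacks (0,2) (0,3) (0,4) (0,5) (0,0) (1,1) (2,1) (3,1) (4,1) (5,1) (1,2) (2,3) (3,4) (4,5) (1,0)
  WB@(3,2): attacks (4,3) (5,4) (4,1) (5,0) (2,3) (1,4) (0,5) (2,1) (1,0)
W attacks (4,0): no

Answer: no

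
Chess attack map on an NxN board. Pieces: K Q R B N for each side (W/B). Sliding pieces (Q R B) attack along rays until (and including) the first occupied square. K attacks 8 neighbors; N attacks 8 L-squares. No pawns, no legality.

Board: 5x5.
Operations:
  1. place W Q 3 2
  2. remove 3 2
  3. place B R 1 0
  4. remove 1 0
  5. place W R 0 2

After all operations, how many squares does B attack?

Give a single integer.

Op 1: place WQ@(3,2)
Op 2: remove (3,2)
Op 3: place BR@(1,0)
Op 4: remove (1,0)
Op 5: place WR@(0,2)
Per-piece attacks for B:
Union (0 distinct): (none)

Answer: 0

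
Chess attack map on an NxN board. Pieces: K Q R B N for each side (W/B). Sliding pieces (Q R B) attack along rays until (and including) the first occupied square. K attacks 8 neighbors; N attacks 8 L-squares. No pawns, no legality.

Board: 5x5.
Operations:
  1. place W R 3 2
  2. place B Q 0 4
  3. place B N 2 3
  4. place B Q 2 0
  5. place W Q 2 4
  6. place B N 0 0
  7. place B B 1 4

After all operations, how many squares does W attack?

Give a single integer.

Op 1: place WR@(3,2)
Op 2: place BQ@(0,4)
Op 3: place BN@(2,3)
Op 4: place BQ@(2,0)
Op 5: place WQ@(2,4)
Op 6: place BN@(0,0)
Op 7: place BB@(1,4)
Per-piece attacks for W:
  WQ@(2,4): attacks (2,3) (3,4) (4,4) (1,4) (3,3) (4,2) (1,3) (0,2) [ray(0,-1) blocked at (2,3); ray(-1,0) blocked at (1,4)]
  WR@(3,2): attacks (3,3) (3,4) (3,1) (3,0) (4,2) (2,2) (1,2) (0,2)
Union (12 distinct): (0,2) (1,2) (1,3) (1,4) (2,2) (2,3) (3,0) (3,1) (3,3) (3,4) (4,2) (4,4)

Answer: 12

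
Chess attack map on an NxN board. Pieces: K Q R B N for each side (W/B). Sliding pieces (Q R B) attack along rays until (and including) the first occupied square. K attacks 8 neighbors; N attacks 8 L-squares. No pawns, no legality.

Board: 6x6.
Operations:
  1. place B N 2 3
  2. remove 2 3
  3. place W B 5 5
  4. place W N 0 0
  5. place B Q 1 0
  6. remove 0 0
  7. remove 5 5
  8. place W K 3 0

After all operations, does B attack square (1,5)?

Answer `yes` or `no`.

Answer: yes

Derivation:
Op 1: place BN@(2,3)
Op 2: remove (2,3)
Op 3: place WB@(5,5)
Op 4: place WN@(0,0)
Op 5: place BQ@(1,0)
Op 6: remove (0,0)
Op 7: remove (5,5)
Op 8: place WK@(3,0)
Per-piece attacks for B:
  BQ@(1,0): attacks (1,1) (1,2) (1,3) (1,4) (1,5) (2,0) (3,0) (0,0) (2,1) (3,2) (4,3) (5,4) (0,1) [ray(1,0) blocked at (3,0)]
B attacks (1,5): yes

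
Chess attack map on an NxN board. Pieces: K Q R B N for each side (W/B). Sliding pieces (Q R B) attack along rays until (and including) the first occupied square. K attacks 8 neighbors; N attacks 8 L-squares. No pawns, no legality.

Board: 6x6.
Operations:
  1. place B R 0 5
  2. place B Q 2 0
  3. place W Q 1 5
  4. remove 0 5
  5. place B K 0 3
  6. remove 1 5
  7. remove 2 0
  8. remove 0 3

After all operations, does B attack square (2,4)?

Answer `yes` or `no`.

Op 1: place BR@(0,5)
Op 2: place BQ@(2,0)
Op 3: place WQ@(1,5)
Op 4: remove (0,5)
Op 5: place BK@(0,3)
Op 6: remove (1,5)
Op 7: remove (2,0)
Op 8: remove (0,3)
Per-piece attacks for B:
B attacks (2,4): no

Answer: no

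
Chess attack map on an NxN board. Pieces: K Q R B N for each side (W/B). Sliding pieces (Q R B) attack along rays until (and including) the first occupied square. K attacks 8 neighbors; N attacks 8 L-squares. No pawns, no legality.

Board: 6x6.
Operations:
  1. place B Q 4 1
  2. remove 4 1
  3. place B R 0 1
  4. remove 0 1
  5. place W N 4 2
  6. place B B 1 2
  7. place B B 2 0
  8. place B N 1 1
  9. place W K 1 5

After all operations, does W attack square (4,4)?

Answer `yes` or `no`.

Op 1: place BQ@(4,1)
Op 2: remove (4,1)
Op 3: place BR@(0,1)
Op 4: remove (0,1)
Op 5: place WN@(4,2)
Op 6: place BB@(1,2)
Op 7: place BB@(2,0)
Op 8: place BN@(1,1)
Op 9: place WK@(1,5)
Per-piece attacks for W:
  WK@(1,5): attacks (1,4) (2,5) (0,5) (2,4) (0,4)
  WN@(4,2): attacks (5,4) (3,4) (2,3) (5,0) (3,0) (2,1)
W attacks (4,4): no

Answer: no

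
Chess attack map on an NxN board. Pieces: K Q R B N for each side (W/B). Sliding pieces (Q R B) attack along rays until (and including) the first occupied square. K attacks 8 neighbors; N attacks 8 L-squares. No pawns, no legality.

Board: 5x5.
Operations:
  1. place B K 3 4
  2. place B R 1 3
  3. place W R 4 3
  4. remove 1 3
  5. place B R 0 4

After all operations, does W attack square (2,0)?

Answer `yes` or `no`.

Op 1: place BK@(3,4)
Op 2: place BR@(1,3)
Op 3: place WR@(4,3)
Op 4: remove (1,3)
Op 5: place BR@(0,4)
Per-piece attacks for W:
  WR@(4,3): attacks (4,4) (4,2) (4,1) (4,0) (3,3) (2,3) (1,3) (0,3)
W attacks (2,0): no

Answer: no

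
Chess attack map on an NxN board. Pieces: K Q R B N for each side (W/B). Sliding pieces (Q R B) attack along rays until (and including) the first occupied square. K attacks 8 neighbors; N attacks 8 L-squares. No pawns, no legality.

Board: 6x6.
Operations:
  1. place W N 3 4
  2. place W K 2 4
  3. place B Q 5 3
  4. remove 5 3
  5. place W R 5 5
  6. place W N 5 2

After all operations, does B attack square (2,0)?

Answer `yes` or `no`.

Answer: no

Derivation:
Op 1: place WN@(3,4)
Op 2: place WK@(2,4)
Op 3: place BQ@(5,3)
Op 4: remove (5,3)
Op 5: place WR@(5,5)
Op 6: place WN@(5,2)
Per-piece attacks for B:
B attacks (2,0): no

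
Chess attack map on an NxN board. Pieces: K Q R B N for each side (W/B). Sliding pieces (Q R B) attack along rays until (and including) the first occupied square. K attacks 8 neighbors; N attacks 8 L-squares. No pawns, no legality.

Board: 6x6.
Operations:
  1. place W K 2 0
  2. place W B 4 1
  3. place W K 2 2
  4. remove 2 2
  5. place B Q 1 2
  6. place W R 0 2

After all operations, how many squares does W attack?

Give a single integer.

Op 1: place WK@(2,0)
Op 2: place WB@(4,1)
Op 3: place WK@(2,2)
Op 4: remove (2,2)
Op 5: place BQ@(1,2)
Op 6: place WR@(0,2)
Per-piece attacks for W:
  WR@(0,2): attacks (0,3) (0,4) (0,5) (0,1) (0,0) (1,2) [ray(1,0) blocked at (1,2)]
  WK@(2,0): attacks (2,1) (3,0) (1,0) (3,1) (1,1)
  WB@(4,1): attacks (5,2) (5,0) (3,2) (2,3) (1,4) (0,5) (3,0)
Union (16 distinct): (0,0) (0,1) (0,3) (0,4) (0,5) (1,0) (1,1) (1,2) (1,4) (2,1) (2,3) (3,0) (3,1) (3,2) (5,0) (5,2)

Answer: 16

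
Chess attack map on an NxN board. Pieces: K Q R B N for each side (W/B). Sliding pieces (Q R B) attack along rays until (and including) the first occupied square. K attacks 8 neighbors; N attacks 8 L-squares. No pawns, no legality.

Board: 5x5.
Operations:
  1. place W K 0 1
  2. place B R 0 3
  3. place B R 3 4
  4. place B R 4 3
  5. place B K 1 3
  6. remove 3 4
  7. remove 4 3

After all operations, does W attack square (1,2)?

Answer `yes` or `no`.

Op 1: place WK@(0,1)
Op 2: place BR@(0,3)
Op 3: place BR@(3,4)
Op 4: place BR@(4,3)
Op 5: place BK@(1,3)
Op 6: remove (3,4)
Op 7: remove (4,3)
Per-piece attacks for W:
  WK@(0,1): attacks (0,2) (0,0) (1,1) (1,2) (1,0)
W attacks (1,2): yes

Answer: yes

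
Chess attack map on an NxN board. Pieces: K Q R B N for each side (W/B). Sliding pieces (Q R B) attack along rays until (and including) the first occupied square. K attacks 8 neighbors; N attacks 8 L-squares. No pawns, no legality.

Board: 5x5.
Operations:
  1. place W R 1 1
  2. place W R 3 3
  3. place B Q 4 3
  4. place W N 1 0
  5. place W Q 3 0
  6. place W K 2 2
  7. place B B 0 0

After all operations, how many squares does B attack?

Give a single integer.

Op 1: place WR@(1,1)
Op 2: place WR@(3,3)
Op 3: place BQ@(4,3)
Op 4: place WN@(1,0)
Op 5: place WQ@(3,0)
Op 6: place WK@(2,2)
Op 7: place BB@(0,0)
Per-piece attacks for B:
  BB@(0,0): attacks (1,1) [ray(1,1) blocked at (1,1)]
  BQ@(4,3): attacks (4,4) (4,2) (4,1) (4,0) (3,3) (3,4) (3,2) (2,1) (1,0) [ray(-1,0) blocked at (3,3); ray(-1,-1) blocked at (1,0)]
Union (10 distinct): (1,0) (1,1) (2,1) (3,2) (3,3) (3,4) (4,0) (4,1) (4,2) (4,4)

Answer: 10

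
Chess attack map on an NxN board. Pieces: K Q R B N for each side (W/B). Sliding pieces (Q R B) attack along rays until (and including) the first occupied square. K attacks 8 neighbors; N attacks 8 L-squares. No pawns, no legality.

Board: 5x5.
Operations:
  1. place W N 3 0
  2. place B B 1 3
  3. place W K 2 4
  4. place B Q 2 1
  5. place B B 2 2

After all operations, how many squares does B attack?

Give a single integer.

Answer: 20

Derivation:
Op 1: place WN@(3,0)
Op 2: place BB@(1,3)
Op 3: place WK@(2,4)
Op 4: place BQ@(2,1)
Op 5: place BB@(2,2)
Per-piece attacks for B:
  BB@(1,3): attacks (2,4) (2,2) (0,4) (0,2) [ray(1,1) blocked at (2,4); ray(1,-1) blocked at (2,2)]
  BQ@(2,1): attacks (2,2) (2,0) (3,1) (4,1) (1,1) (0,1) (3,2) (4,3) (3,0) (1,2) (0,3) (1,0) [ray(0,1) blocked at (2,2); ray(1,-1) blocked at (3,0)]
  BB@(2,2): attacks (3,3) (4,4) (3,1) (4,0) (1,3) (1,1) (0,0) [ray(-1,1) blocked at (1,3)]
Union (20 distinct): (0,0) (0,1) (0,2) (0,3) (0,4) (1,0) (1,1) (1,2) (1,3) (2,0) (2,2) (2,4) (3,0) (3,1) (3,2) (3,3) (4,0) (4,1) (4,3) (4,4)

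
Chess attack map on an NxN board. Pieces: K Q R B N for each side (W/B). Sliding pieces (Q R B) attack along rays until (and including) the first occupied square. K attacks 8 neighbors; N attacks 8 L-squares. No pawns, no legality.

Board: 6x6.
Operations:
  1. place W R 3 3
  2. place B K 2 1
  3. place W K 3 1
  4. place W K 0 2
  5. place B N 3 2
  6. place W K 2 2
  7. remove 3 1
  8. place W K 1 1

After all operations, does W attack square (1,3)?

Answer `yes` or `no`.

Answer: yes

Derivation:
Op 1: place WR@(3,3)
Op 2: place BK@(2,1)
Op 3: place WK@(3,1)
Op 4: place WK@(0,2)
Op 5: place BN@(3,2)
Op 6: place WK@(2,2)
Op 7: remove (3,1)
Op 8: place WK@(1,1)
Per-piece attacks for W:
  WK@(0,2): attacks (0,3) (0,1) (1,2) (1,3) (1,1)
  WK@(1,1): attacks (1,2) (1,0) (2,1) (0,1) (2,2) (2,0) (0,2) (0,0)
  WK@(2,2): attacks (2,3) (2,1) (3,2) (1,2) (3,3) (3,1) (1,3) (1,1)
  WR@(3,3): attacks (3,4) (3,5) (3,2) (4,3) (5,3) (2,3) (1,3) (0,3) [ray(0,-1) blocked at (3,2)]
W attacks (1,3): yes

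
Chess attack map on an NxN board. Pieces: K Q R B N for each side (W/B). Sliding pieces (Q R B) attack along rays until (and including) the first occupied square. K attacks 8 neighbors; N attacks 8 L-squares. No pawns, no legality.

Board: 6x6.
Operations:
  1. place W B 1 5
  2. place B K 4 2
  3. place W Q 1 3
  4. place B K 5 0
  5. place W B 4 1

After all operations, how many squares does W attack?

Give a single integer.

Op 1: place WB@(1,5)
Op 2: place BK@(4,2)
Op 3: place WQ@(1,3)
Op 4: place BK@(5,0)
Op 5: place WB@(4,1)
Per-piece attacks for W:
  WQ@(1,3): attacks (1,4) (1,5) (1,2) (1,1) (1,0) (2,3) (3,3) (4,3) (5,3) (0,3) (2,4) (3,5) (2,2) (3,1) (4,0) (0,4) (0,2) [ray(0,1) blocked at (1,5)]
  WB@(1,5): attacks (2,4) (3,3) (4,2) (0,4) [ray(1,-1) blocked at (4,2)]
  WB@(4,1): attacks (5,2) (5,0) (3,2) (2,3) (1,4) (0,5) (3,0) [ray(1,-1) blocked at (5,0)]
Union (23 distinct): (0,2) (0,3) (0,4) (0,5) (1,0) (1,1) (1,2) (1,4) (1,5) (2,2) (2,3) (2,4) (3,0) (3,1) (3,2) (3,3) (3,5) (4,0) (4,2) (4,3) (5,0) (5,2) (5,3)

Answer: 23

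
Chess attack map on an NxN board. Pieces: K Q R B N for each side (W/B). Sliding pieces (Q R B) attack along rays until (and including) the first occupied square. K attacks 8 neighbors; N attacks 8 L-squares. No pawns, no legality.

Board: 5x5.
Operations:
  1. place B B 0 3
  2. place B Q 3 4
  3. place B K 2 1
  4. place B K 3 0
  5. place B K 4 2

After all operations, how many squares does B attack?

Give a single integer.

Op 1: place BB@(0,3)
Op 2: place BQ@(3,4)
Op 3: place BK@(2,1)
Op 4: place BK@(3,0)
Op 5: place BK@(4,2)
Per-piece attacks for B:
  BB@(0,3): attacks (1,4) (1,2) (2,1) [ray(1,-1) blocked at (2,1)]
  BK@(2,1): attacks (2,2) (2,0) (3,1) (1,1) (3,2) (3,0) (1,2) (1,0)
  BK@(3,0): attacks (3,1) (4,0) (2,0) (4,1) (2,1)
  BQ@(3,4): attacks (3,3) (3,2) (3,1) (3,0) (4,4) (2,4) (1,4) (0,4) (4,3) (2,3) (1,2) (0,1) [ray(0,-1) blocked at (3,0)]
  BK@(4,2): attacks (4,3) (4,1) (3,2) (3,3) (3,1)
Union (19 distinct): (0,1) (0,4) (1,0) (1,1) (1,2) (1,4) (2,0) (2,1) (2,2) (2,3) (2,4) (3,0) (3,1) (3,2) (3,3) (4,0) (4,1) (4,3) (4,4)

Answer: 19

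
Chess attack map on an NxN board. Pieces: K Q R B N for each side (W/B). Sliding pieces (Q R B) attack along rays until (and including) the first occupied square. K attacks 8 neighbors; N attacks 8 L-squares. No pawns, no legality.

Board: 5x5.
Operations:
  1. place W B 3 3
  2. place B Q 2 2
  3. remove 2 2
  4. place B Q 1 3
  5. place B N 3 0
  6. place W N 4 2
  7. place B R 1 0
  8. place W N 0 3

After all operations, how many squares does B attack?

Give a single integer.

Op 1: place WB@(3,3)
Op 2: place BQ@(2,2)
Op 3: remove (2,2)
Op 4: place BQ@(1,3)
Op 5: place BN@(3,0)
Op 6: place WN@(4,2)
Op 7: place BR@(1,0)
Op 8: place WN@(0,3)
Per-piece attacks for B:
  BR@(1,0): attacks (1,1) (1,2) (1,3) (2,0) (3,0) (0,0) [ray(0,1) blocked at (1,3); ray(1,0) blocked at (3,0)]
  BQ@(1,3): attacks (1,4) (1,2) (1,1) (1,0) (2,3) (3,3) (0,3) (2,4) (2,2) (3,1) (4,0) (0,4) (0,2) [ray(0,-1) blocked at (1,0); ray(1,0) blocked at (3,3); ray(-1,0) blocked at (0,3)]
  BN@(3,0): attacks (4,2) (2,2) (1,1)
Union (18 distinct): (0,0) (0,2) (0,3) (0,4) (1,0) (1,1) (1,2) (1,3) (1,4) (2,0) (2,2) (2,3) (2,4) (3,0) (3,1) (3,3) (4,0) (4,2)

Answer: 18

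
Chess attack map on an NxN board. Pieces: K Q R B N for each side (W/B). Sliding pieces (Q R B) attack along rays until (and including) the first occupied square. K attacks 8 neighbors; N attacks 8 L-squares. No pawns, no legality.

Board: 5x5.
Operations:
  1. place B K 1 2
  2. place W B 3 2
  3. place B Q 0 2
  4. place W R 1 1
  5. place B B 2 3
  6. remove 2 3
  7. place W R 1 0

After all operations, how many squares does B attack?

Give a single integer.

Op 1: place BK@(1,2)
Op 2: place WB@(3,2)
Op 3: place BQ@(0,2)
Op 4: place WR@(1,1)
Op 5: place BB@(2,3)
Op 6: remove (2,3)
Op 7: place WR@(1,0)
Per-piece attacks for B:
  BQ@(0,2): attacks (0,3) (0,4) (0,1) (0,0) (1,2) (1,3) (2,4) (1,1) [ray(1,0) blocked at (1,2); ray(1,-1) blocked at (1,1)]
  BK@(1,2): attacks (1,3) (1,1) (2,2) (0,2) (2,3) (2,1) (0,3) (0,1)
Union (12 distinct): (0,0) (0,1) (0,2) (0,3) (0,4) (1,1) (1,2) (1,3) (2,1) (2,2) (2,3) (2,4)

Answer: 12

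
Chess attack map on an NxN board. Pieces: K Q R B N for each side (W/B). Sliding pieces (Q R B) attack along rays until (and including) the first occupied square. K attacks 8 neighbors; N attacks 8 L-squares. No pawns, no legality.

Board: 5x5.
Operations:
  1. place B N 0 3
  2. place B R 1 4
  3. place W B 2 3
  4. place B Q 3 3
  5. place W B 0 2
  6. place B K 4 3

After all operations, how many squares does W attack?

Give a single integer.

Op 1: place BN@(0,3)
Op 2: place BR@(1,4)
Op 3: place WB@(2,3)
Op 4: place BQ@(3,3)
Op 5: place WB@(0,2)
Op 6: place BK@(4,3)
Per-piece attacks for W:
  WB@(0,2): attacks (1,3) (2,4) (1,1) (2,0)
  WB@(2,3): attacks (3,4) (3,2) (4,1) (1,4) (1,2) (0,1) [ray(-1,1) blocked at (1,4)]
Union (10 distinct): (0,1) (1,1) (1,2) (1,3) (1,4) (2,0) (2,4) (3,2) (3,4) (4,1)

Answer: 10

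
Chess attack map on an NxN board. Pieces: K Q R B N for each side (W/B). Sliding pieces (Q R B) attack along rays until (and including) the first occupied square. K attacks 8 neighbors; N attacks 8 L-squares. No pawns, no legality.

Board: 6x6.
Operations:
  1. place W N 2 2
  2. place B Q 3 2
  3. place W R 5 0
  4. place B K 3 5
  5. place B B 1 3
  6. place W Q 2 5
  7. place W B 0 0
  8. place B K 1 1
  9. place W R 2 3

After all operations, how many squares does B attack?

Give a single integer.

Op 1: place WN@(2,2)
Op 2: place BQ@(3,2)
Op 3: place WR@(5,0)
Op 4: place BK@(3,5)
Op 5: place BB@(1,3)
Op 6: place WQ@(2,5)
Op 7: place WB@(0,0)
Op 8: place BK@(1,1)
Op 9: place WR@(2,3)
Per-piece attacks for B:
  BK@(1,1): attacks (1,2) (1,0) (2,1) (0,1) (2,2) (2,0) (0,2) (0,0)
  BB@(1,3): attacks (2,4) (3,5) (2,2) (0,4) (0,2) [ray(1,1) blocked at (3,5); ray(1,-1) blocked at (2,2)]
  BQ@(3,2): attacks (3,3) (3,4) (3,5) (3,1) (3,0) (4,2) (5,2) (2,2) (4,3) (5,4) (4,1) (5,0) (2,3) (2,1) (1,0) [ray(0,1) blocked at (3,5); ray(-1,0) blocked at (2,2); ray(1,-1) blocked at (5,0); ray(-1,1) blocked at (2,3)]
  BK@(3,5): attacks (3,4) (4,5) (2,5) (4,4) (2,4)
Union (25 distinct): (0,0) (0,1) (0,2) (0,4) (1,0) (1,2) (2,0) (2,1) (2,2) (2,3) (2,4) (2,5) (3,0) (3,1) (3,3) (3,4) (3,5) (4,1) (4,2) (4,3) (4,4) (4,5) (5,0) (5,2) (5,4)

Answer: 25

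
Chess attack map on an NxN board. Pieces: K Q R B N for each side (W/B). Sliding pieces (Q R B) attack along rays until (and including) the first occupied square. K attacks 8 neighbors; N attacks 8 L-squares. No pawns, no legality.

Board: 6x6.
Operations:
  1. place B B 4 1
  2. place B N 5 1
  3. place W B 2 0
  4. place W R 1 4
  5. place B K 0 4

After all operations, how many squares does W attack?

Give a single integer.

Answer: 14

Derivation:
Op 1: place BB@(4,1)
Op 2: place BN@(5,1)
Op 3: place WB@(2,0)
Op 4: place WR@(1,4)
Op 5: place BK@(0,4)
Per-piece attacks for W:
  WR@(1,4): attacks (1,5) (1,3) (1,2) (1,1) (1,0) (2,4) (3,4) (4,4) (5,4) (0,4) [ray(-1,0) blocked at (0,4)]
  WB@(2,0): attacks (3,1) (4,2) (5,3) (1,1) (0,2)
Union (14 distinct): (0,2) (0,4) (1,0) (1,1) (1,2) (1,3) (1,5) (2,4) (3,1) (3,4) (4,2) (4,4) (5,3) (5,4)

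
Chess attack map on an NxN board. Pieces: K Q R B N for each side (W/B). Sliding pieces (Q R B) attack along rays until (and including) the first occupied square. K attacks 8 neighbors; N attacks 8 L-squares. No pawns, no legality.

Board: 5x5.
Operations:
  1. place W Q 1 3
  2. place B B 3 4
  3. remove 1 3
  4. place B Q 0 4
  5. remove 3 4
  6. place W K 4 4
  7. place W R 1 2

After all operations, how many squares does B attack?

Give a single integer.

Answer: 12

Derivation:
Op 1: place WQ@(1,3)
Op 2: place BB@(3,4)
Op 3: remove (1,3)
Op 4: place BQ@(0,4)
Op 5: remove (3,4)
Op 6: place WK@(4,4)
Op 7: place WR@(1,2)
Per-piece attacks for B:
  BQ@(0,4): attacks (0,3) (0,2) (0,1) (0,0) (1,4) (2,4) (3,4) (4,4) (1,3) (2,2) (3,1) (4,0) [ray(1,0) blocked at (4,4)]
Union (12 distinct): (0,0) (0,1) (0,2) (0,3) (1,3) (1,4) (2,2) (2,4) (3,1) (3,4) (4,0) (4,4)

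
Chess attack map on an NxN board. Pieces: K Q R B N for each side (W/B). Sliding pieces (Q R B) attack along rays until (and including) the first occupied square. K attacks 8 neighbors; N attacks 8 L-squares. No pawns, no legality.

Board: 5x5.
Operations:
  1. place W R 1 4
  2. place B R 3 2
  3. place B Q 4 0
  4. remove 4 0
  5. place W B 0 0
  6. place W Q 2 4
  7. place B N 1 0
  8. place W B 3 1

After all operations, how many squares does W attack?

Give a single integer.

Op 1: place WR@(1,4)
Op 2: place BR@(3,2)
Op 3: place BQ@(4,0)
Op 4: remove (4,0)
Op 5: place WB@(0,0)
Op 6: place WQ@(2,4)
Op 7: place BN@(1,0)
Op 8: place WB@(3,1)
Per-piece attacks for W:
  WB@(0,0): attacks (1,1) (2,2) (3,3) (4,4)
  WR@(1,4): attacks (1,3) (1,2) (1,1) (1,0) (2,4) (0,4) [ray(0,-1) blocked at (1,0); ray(1,0) blocked at (2,4)]
  WQ@(2,4): attacks (2,3) (2,2) (2,1) (2,0) (3,4) (4,4) (1,4) (3,3) (4,2) (1,3) (0,2) [ray(-1,0) blocked at (1,4)]
  WB@(3,1): attacks (4,2) (4,0) (2,2) (1,3) (0,4) (2,0)
Union (17 distinct): (0,2) (0,4) (1,0) (1,1) (1,2) (1,3) (1,4) (2,0) (2,1) (2,2) (2,3) (2,4) (3,3) (3,4) (4,0) (4,2) (4,4)

Answer: 17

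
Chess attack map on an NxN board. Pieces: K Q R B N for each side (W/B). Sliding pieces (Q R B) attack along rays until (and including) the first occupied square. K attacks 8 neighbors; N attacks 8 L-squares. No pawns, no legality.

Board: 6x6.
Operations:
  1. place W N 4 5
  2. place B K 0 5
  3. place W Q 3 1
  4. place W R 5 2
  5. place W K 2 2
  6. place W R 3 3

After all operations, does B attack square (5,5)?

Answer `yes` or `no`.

Answer: no

Derivation:
Op 1: place WN@(4,5)
Op 2: place BK@(0,5)
Op 3: place WQ@(3,1)
Op 4: place WR@(5,2)
Op 5: place WK@(2,2)
Op 6: place WR@(3,3)
Per-piece attacks for B:
  BK@(0,5): attacks (0,4) (1,5) (1,4)
B attacks (5,5): no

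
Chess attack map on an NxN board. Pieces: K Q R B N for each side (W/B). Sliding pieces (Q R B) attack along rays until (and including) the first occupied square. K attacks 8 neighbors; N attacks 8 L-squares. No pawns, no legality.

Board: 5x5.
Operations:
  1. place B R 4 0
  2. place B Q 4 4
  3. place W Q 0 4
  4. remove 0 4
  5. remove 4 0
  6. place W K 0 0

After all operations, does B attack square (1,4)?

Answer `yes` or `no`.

Answer: yes

Derivation:
Op 1: place BR@(4,0)
Op 2: place BQ@(4,4)
Op 3: place WQ@(0,4)
Op 4: remove (0,4)
Op 5: remove (4,0)
Op 6: place WK@(0,0)
Per-piece attacks for B:
  BQ@(4,4): attacks (4,3) (4,2) (4,1) (4,0) (3,4) (2,4) (1,4) (0,4) (3,3) (2,2) (1,1) (0,0) [ray(-1,-1) blocked at (0,0)]
B attacks (1,4): yes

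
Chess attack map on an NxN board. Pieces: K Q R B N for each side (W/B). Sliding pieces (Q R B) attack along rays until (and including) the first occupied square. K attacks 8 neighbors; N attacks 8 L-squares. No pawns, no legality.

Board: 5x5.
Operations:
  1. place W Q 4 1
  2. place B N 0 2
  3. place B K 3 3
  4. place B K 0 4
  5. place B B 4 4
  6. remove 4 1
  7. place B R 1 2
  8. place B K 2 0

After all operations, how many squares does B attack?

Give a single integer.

Op 1: place WQ@(4,1)
Op 2: place BN@(0,2)
Op 3: place BK@(3,3)
Op 4: place BK@(0,4)
Op 5: place BB@(4,4)
Op 6: remove (4,1)
Op 7: place BR@(1,2)
Op 8: place BK@(2,0)
Per-piece attacks for B:
  BN@(0,2): attacks (1,4) (2,3) (1,0) (2,1)
  BK@(0,4): attacks (0,3) (1,4) (1,3)
  BR@(1,2): attacks (1,3) (1,4) (1,1) (1,0) (2,2) (3,2) (4,2) (0,2) [ray(-1,0) blocked at (0,2)]
  BK@(2,0): attacks (2,1) (3,0) (1,0) (3,1) (1,1)
  BK@(3,3): attacks (3,4) (3,2) (4,3) (2,3) (4,4) (4,2) (2,4) (2,2)
  BB@(4,4): attacks (3,3) [ray(-1,-1) blocked at (3,3)]
Union (18 distinct): (0,2) (0,3) (1,0) (1,1) (1,3) (1,4) (2,1) (2,2) (2,3) (2,4) (3,0) (3,1) (3,2) (3,3) (3,4) (4,2) (4,3) (4,4)

Answer: 18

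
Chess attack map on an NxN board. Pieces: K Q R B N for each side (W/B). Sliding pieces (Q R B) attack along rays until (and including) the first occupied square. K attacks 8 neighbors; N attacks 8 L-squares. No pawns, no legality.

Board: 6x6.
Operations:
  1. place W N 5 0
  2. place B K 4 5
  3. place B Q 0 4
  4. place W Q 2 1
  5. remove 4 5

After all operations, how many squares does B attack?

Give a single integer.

Answer: 15

Derivation:
Op 1: place WN@(5,0)
Op 2: place BK@(4,5)
Op 3: place BQ@(0,4)
Op 4: place WQ@(2,1)
Op 5: remove (4,5)
Per-piece attacks for B:
  BQ@(0,4): attacks (0,5) (0,3) (0,2) (0,1) (0,0) (1,4) (2,4) (3,4) (4,4) (5,4) (1,5) (1,3) (2,2) (3,1) (4,0)
Union (15 distinct): (0,0) (0,1) (0,2) (0,3) (0,5) (1,3) (1,4) (1,5) (2,2) (2,4) (3,1) (3,4) (4,0) (4,4) (5,4)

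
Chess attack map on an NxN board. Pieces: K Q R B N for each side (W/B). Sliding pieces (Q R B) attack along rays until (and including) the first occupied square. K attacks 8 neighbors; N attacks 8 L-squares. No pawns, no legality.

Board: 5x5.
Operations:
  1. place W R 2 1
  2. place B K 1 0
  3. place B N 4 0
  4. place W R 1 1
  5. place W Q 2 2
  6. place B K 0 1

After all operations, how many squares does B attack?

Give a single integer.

Op 1: place WR@(2,1)
Op 2: place BK@(1,0)
Op 3: place BN@(4,0)
Op 4: place WR@(1,1)
Op 5: place WQ@(2,2)
Op 6: place BK@(0,1)
Per-piece attacks for B:
  BK@(0,1): attacks (0,2) (0,0) (1,1) (1,2) (1,0)
  BK@(1,0): attacks (1,1) (2,0) (0,0) (2,1) (0,1)
  BN@(4,0): attacks (3,2) (2,1)
Union (9 distinct): (0,0) (0,1) (0,2) (1,0) (1,1) (1,2) (2,0) (2,1) (3,2)

Answer: 9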